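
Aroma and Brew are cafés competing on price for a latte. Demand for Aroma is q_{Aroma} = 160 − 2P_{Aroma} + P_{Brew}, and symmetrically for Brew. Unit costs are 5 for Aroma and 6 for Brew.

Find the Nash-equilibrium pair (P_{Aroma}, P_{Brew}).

Aroma's profit: π = (P_{Aroma} − 5)(160 − 2P_{Aroma} + P_{Brew}).
∂π/∂P_{Aroma} = 170 − 4P_{Aroma} + P_{Brew} = 0 ⇒ P_{Aroma} = 42.5 + 0.25P_{Brew}.
Similarly P_{Brew} = 43 + 0.25P_{Aroma}.
Substituting the second reaction function into the first: P_{Aroma} = 42.5 + 0.25(43 + 0.25P_{Aroma}), which gives 0.9375P_{Aroma} = 53.25 ⇒ P_{Aroma} = 56.8.
Then P_{Brew} = 43 + 0.25·56.8 = 57.2.

56.8, 57.2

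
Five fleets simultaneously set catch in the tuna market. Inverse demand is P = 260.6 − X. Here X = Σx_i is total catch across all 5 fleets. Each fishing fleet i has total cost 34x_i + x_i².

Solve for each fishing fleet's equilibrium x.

28.325

A representative fishing fleet's profit is π_i = x_i(260.6 − X) − 34x_i − x_i², with X = x_i + Σ_{j≠i} x_j.
First-order condition: 226.6 − 4x_i − Σ_{j≠i} x_j = 0.
Imposing symmetry (x_j = x for all j) turns Σ_{j≠i} x_j into 4x, so 226.6 = 8x and x = 28.325.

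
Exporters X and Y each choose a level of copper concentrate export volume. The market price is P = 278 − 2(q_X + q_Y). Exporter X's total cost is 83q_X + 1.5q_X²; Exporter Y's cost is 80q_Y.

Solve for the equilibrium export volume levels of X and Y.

16, 41.5

Exporter X's profit: π = q_X(278 − 2(q_X + q_Y)) − 83q_X − 1.5q_X².
∂π/∂q_X = 195 − 7q_X − 2q_Y = 0, so q_X = 195/7 − (2/7)q_Y.
For Y: ∂π/∂q_Y = 198 − 4q_Y − 2q_X = 0 ⇒ q_Y = 49.5 − 0.5q_X.
Solving the two reaction functions simultaneously: (1 − (−2/7)(−0.5))q_X = 195/7 − (2/7)·49.5, so (6/7)q_X = 96/7 and q_X = 16.
Then q_Y = 49.5 − 0.5·16 = 41.5.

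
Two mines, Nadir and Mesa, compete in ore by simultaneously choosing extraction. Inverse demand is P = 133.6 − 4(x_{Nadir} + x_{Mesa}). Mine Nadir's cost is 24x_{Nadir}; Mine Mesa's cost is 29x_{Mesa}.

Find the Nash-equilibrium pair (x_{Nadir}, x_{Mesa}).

Mine Nadir's profit: π = x_{Nadir}(133.6 − 4(x_{Nadir} + x_{Mesa})) − 24x_{Nadir}.
∂π/∂x_{Nadir} = 109.6 − 8x_{Nadir} − 4x_{Mesa} = 0, so x_{Nadir} = 13.7 − 0.5x_{Mesa}.
By the same steps for Mesa: x_{Mesa} = 13.075 − 0.5x_{Nadir}.
Substituting the second reaction function into the first: x_{Nadir} = 13.7 − 0.5(13.075 − 0.5x_{Nadir}), which gives 0.75x_{Nadir} = 7.1625 ⇒ x_{Nadir} = 9.55.
Then x_{Mesa} = 13.075 − 0.5·9.55 = 8.3.

9.55, 8.3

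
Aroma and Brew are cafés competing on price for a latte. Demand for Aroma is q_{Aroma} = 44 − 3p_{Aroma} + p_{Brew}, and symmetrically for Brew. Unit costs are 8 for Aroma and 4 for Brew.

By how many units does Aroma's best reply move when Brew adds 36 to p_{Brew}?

6

Aroma's profit: π = (p_{Aroma} − 8)(44 − 3p_{Aroma} + p_{Brew}).
∂π/∂p_{Aroma} = 68 − 6p_{Aroma} + p_{Brew} = 0 ⇒ p_{Aroma} = 34/3 + (1/6)p_{Brew}.
The reaction-function slope is 1/6, so a 36-unit rise in p_{Brew} moves p_{Aroma} by 1/6 × 36 = 6. Aroma's best response rises — the actions are strategic complements.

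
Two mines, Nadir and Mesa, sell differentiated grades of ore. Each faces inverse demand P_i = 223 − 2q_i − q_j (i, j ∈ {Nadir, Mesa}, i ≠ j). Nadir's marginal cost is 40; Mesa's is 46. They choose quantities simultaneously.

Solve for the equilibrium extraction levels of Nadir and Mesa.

37, 35

Mine Nadir's profit: π = q_{Nadir}(223 − 2q_{Nadir} − q_{Mesa}) − 40q_{Nadir}.
∂π/∂q_{Nadir} = 183 − 4q_{Nadir} − q_{Mesa} = 0 ⇒ q_{Nadir} = 45.75 − 0.25q_{Mesa}.
Similarly q_{Mesa} = 44.25 − 0.25q_{Nadir}.
Substituting the second reaction function into the first: q_{Nadir} = 45.75 − 0.25(44.25 − 0.25q_{Nadir}), which gives 0.9375q_{Nadir} = 34.6875 ⇒ q_{Nadir} = 37.
Then q_{Mesa} = 44.25 − 0.25·37 = 35.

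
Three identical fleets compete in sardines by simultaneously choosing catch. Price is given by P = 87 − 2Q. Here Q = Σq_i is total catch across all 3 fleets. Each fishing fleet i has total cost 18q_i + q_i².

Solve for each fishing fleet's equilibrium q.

6.9

A representative fishing fleet's profit is π_i = q_i(87 − 2Q) − 18q_i − q_i², with Q = q_i + Σ_{j≠i} q_j.
First-order condition: 69 − 6q_i − 2Σ_{j≠i} q_j = 0.
Imposing symmetry (q_j = q for all j) turns Σ_{j≠i} q_j into 2q, so 69 = 10q and q = 6.9.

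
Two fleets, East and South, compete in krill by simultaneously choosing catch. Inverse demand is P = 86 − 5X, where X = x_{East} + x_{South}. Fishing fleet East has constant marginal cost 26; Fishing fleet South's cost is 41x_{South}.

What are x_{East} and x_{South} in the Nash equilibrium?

Fishing fleet East's profit: π = x_{East}(86 − 5(x_{East} + x_{South})) − 26x_{East}.
∂π/∂x_{East} = 60 − 10x_{East} − 5x_{South} = 0, so x_{East} = 6 − 0.5x_{South}.
By the same steps for South: x_{South} = 4.5 − 0.5x_{East}.
Solving the two reaction functions simultaneously: (1 − (−0.5)(−0.5))x_{East} = 6 − 0.5·4.5, so 0.75x_{East} = 3.75 and x_{East} = 5.
Then x_{South} = 4.5 − 0.5·5 = 2.

5, 2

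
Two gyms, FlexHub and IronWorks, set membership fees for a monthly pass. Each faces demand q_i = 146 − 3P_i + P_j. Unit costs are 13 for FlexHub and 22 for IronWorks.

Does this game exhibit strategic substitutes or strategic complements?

FlexHub's profit: π = (P_{FlexHub} − 13)(146 − 3P_{FlexHub} + P_{IronWorks}).
∂π/∂P_{FlexHub} = 185 − 6P_{FlexHub} + P_{IronWorks} = 0 ⇒ P_{FlexHub} = 185/6 + (1/6)P_{IronWorks}.
The best-response slope dP_{FlexHub}/dP_{IronWorks} = 1/6 > 0: the reaction function is upward-sloping, so the choices are strategic complements.

strategic complements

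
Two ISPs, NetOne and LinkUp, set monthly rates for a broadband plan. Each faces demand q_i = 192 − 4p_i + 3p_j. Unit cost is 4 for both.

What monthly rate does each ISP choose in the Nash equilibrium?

41.6

NetOne's profit: π = (p_{NetOne} − 4)(192 − 4p_{NetOne} + 3p_{LinkUp}).
∂π/∂p_{NetOne} = 208 − 8p_{NetOne} + 3p_{LinkUp} = 0 ⇒ p_{NetOne} = 26 + 0.375p_{LinkUp}.
The game is symmetric, so in equilibrium p_{LinkUp} = p_{NetOne}: the reaction function gives 0.625p_{NetOne} = 26, hence p_{NetOne} = 41.6.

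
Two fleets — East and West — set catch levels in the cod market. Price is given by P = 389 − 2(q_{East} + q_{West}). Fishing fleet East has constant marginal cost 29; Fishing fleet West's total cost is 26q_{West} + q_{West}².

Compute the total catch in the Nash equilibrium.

108.3

Fishing fleet East's profit: π = q_{East}(389 − 2(q_{East} + q_{West})) − 29q_{East}.
∂π/∂q_{East} = 360 − 4q_{East} − 2q_{West} = 0, so q_{East} = 90 − 0.5q_{West}.
For West: ∂π/∂q_{West} = 363 − 6q_{West} − 2q_{East} = 0 ⇒ q_{West} = 60.5 − (1/3)q_{East}.
Solving the two reaction functions simultaneously: (1 − (−0.5)(−1/3))q_{East} = 90 − 0.5·60.5, so (5/6)q_{East} = 59.75 and q_{East} = 71.7.
Then q_{West} = 60.5 − (1/3)·71.7 = 36.6.
Total catch: 71.7 + 36.6 = 108.3.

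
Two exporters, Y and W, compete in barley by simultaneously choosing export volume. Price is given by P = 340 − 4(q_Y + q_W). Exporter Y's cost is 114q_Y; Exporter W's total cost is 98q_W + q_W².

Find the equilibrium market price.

194.75

Exporter Y's profit: π = q_Y(340 − 4(q_Y + q_W)) − 114q_Y.
∂π/∂q_Y = 226 − 8q_Y − 4q_W = 0, so q_Y = 28.25 − 0.5q_W.
For W: ∂π/∂q_W = 242 − 10q_W − 4q_Y = 0 ⇒ q_W = 24.2 − 0.4q_Y.
Plugging q_W into Y's best response: q_Y = 28.25 − 0.5(24.2 − 0.4q_Y) ⇒ 0.8q_Y = 16.15, so q_Y = 20.1875.
Then q_W = 24.2 − 0.4·20.1875 = 16.125.
Equilibrium price: P = 340 − 4·36.3125 = 194.75.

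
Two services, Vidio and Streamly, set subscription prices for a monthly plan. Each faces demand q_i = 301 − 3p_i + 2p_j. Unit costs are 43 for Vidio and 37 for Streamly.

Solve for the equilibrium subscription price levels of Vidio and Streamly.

Vidio's profit: π = (p_{Vidio} − 43)(301 − 3p_{Vidio} + 2p_{Streamly}).
∂π/∂p_{Vidio} = 430 − 6p_{Vidio} + 2p_{Streamly} = 0 ⇒ p_{Vidio} = 215/3 + (1/3)p_{Streamly}.
Similarly p_{Streamly} = 206/3 + (1/3)p_{Vidio}.
Solving the two reaction functions simultaneously: (1 − (1/3)(1/3))p_{Vidio} = 215/3 + (1/3)·(206/3), so (8/9)p_{Vidio} = 851/9 and p_{Vidio} = 106.375.
Then p_{Streamly} = 206/3 + (1/3)·106.375 = 104.125.

106.375, 104.125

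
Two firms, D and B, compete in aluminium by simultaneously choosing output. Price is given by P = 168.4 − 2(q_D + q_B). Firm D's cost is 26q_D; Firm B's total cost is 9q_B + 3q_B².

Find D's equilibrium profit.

1884.98

Firm D's profit: π = q_D(168.4 − 2(q_D + q_B)) − 26q_D.
∂π/∂q_D = 142.4 − 4q_D − 2q_B = 0, so q_D = 35.6 − 0.5q_B.
For B: ∂π/∂q_B = 159.4 − 10q_B − 2q_D = 0 ⇒ q_B = 15.94 − 0.2q_D.
Solving the two reaction functions simultaneously: (1 − (−0.5)(−0.2))q_D = 35.6 − 0.5·15.94, so 0.9q_D = 27.63 and q_D = 30.7.
Then q_B = 15.94 − 0.2·30.7 = 9.8.
Price P = 168.4 − 2·40.5 = 87.4.
D's profit: (87.4 − 26)·30.7 = 1884.98.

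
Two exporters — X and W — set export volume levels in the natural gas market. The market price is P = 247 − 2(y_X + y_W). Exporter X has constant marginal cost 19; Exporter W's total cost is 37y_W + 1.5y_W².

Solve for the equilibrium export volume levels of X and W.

49, 16

Exporter X's profit: π = y_X(247 − 2(y_X + y_W)) − 19y_X.
∂π/∂y_X = 228 − 4y_X − 2y_W = 0, so y_X = 57 − 0.5y_W.
For W: ∂π/∂y_W = 210 − 7y_W − 2y_X = 0 ⇒ y_W = 30 − (2/7)y_X.
Substituting the second reaction function into the first: y_X = 57 − 0.5(30 − (2/7)y_X), which gives (6/7)y_X = 42 ⇒ y_X = 49.
Then y_W = 30 − (2/7)·49 = 16.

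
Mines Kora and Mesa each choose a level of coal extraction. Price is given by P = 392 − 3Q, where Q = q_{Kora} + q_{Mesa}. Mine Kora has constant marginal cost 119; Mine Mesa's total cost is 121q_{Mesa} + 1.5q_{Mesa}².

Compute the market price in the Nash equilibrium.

228.6

Mine Kora's profit: π = q_{Kora}(392 − 3(q_{Kora} + q_{Mesa})) − 119q_{Kora}.
∂π/∂q_{Kora} = 273 − 6q_{Kora} − 3q_{Mesa} = 0, so q_{Kora} = 45.5 − 0.5q_{Mesa}.
For Mesa: ∂π/∂q_{Mesa} = 271 − 9q_{Mesa} − 3q_{Kora} = 0 ⇒ q_{Mesa} = 271/9 − (1/3)q_{Kora}.
Substituting the second reaction function into the first: q_{Kora} = 45.5 − 0.5(271/9 − (1/3)q_{Kora}), which gives (5/6)q_{Kora} = 274/9 ⇒ q_{Kora} = 548/15.
Then q_{Mesa} = 271/9 − (1/3)·(548/15) = 269/15.
Equilibrium price: P = 392 − 3·(817/15) = 228.6.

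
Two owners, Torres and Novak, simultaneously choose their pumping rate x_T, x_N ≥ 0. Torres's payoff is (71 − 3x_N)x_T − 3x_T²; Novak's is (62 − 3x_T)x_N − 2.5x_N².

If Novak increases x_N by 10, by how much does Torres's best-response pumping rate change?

-5

Expanding Torres's payoff: 71x_T − 3x_Nx_T − 3x_T².
∂π/∂x_T = 71 − 3x_N − 6x_T = 0, so x_T = 71/6 − 0.5x_N.
The reaction-function slope is −0.5, so a 10-unit rise in x_N moves x_T by −0.5 × 10 = −5. Torres's best response falls — the actions are strategic substitutes.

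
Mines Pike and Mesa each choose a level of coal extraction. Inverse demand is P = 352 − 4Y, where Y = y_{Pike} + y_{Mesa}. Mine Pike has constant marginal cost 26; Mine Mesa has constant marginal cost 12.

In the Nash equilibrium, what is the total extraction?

Mine Pike's profit: π = y_{Pike}(352 − 4(y_{Pike} + y_{Mesa})) − 26y_{Pike}.
∂π/∂y_{Pike} = 326 − 8y_{Pike} − 4y_{Mesa} = 0, so y_{Pike} = 40.75 − 0.5y_{Mesa}.
By the same steps for Mesa: y_{Mesa} = 42.5 − 0.5y_{Pike}.
Substituting the second reaction function into the first: y_{Pike} = 40.75 − 0.5(42.5 − 0.5y_{Pike}), which gives 0.75y_{Pike} = 19.5 ⇒ y_{Pike} = 26.
Then y_{Mesa} = 42.5 − 0.5·26 = 29.5.
Total extraction: 26 + 29.5 = 55.5.

55.5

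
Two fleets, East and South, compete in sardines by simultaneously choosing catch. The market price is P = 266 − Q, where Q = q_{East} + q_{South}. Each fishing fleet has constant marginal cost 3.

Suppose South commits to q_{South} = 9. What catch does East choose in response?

Fishing fleet East's profit: π = q_{East}(266 − (q_{East} + q_{South})) − 3q_{East}.
∂π/∂q_{East} = 263 − 2q_{East} − q_{South} = 0, so q_{East} = 131.5 − 0.5q_{South}.
At q_{South} = 9: q_{East} = 131.5 − 0.5·9 = 127.

127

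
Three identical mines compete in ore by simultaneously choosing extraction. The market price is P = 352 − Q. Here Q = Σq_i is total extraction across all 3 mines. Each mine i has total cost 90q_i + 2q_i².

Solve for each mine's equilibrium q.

32.75

A representative mine's profit is π_i = q_i(352 − Q) − 90q_i − 2q_i², with Q = q_i + Σ_{j≠i} q_j.
First-order condition: 262 − 6q_i − Σ_{j≠i} q_j = 0.
In a symmetric equilibrium every mine chooses the same q, so Σ_{j≠i} q_j = 2q. The condition becomes 262 − 8q = 0, giving q = 262/8 = 32.75.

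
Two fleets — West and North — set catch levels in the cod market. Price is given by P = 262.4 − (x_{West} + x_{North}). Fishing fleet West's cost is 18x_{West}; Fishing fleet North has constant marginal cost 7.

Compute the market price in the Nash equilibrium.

95.8

Fishing fleet West's profit: π = x_{West}(262.4 − (x_{West} + x_{North})) − 18x_{West}.
∂π/∂x_{West} = 244.4 − 2x_{West} − x_{North} = 0, so x_{West} = 122.2 − 0.5x_{North}.
By the same steps for North: x_{North} = 127.7 − 0.5x_{West}.
Substituting the second reaction function into the first: x_{West} = 122.2 − 0.5(127.7 − 0.5x_{West}), which gives 0.75x_{West} = 58.35 ⇒ x_{West} = 77.8.
Then x_{North} = 127.7 − 0.5·77.8 = 88.8.
Equilibrium price: P = 262.4 − 166.6 = 95.8.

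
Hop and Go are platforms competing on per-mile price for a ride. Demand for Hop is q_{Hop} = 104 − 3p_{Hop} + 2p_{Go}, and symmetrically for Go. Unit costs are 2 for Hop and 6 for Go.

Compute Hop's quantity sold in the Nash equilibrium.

78.75

Hop's profit: π = (p_{Hop} − 2)(104 − 3p_{Hop} + 2p_{Go}).
∂π/∂p_{Hop} = 110 − 6p_{Hop} + 2p_{Go} = 0 ⇒ p_{Hop} = 55/3 + (1/3)p_{Go}.
Similarly p_{Go} = 61/3 + (1/3)p_{Hop}.
Solving the two reaction functions simultaneously: (1 − (1/3)(1/3))p_{Hop} = 55/3 + (1/3)·(61/3), so (8/9)p_{Hop} = 226/9 and p_{Hop} = 28.25.
Then p_{Go} = 61/3 + (1/3)·28.25 = 29.75.
q_{Hop} = 104 − 3·28.25 + 2·29.75 = 78.75.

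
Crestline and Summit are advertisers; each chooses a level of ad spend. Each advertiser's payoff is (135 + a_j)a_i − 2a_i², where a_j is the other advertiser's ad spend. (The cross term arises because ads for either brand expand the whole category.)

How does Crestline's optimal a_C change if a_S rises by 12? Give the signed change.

3

Crestline's payoff is (135 + a_S)a_C − 2a_C².
∂π/∂a_C = 135 + a_S − 4a_C = 0, so a_C = 33.75 + 0.25a_S.
The reaction-function slope is 0.25, so a 12-unit rise in a_S moves a_C by 0.25 × 12 = 3. Crestline's best response rises — the actions are strategic complements.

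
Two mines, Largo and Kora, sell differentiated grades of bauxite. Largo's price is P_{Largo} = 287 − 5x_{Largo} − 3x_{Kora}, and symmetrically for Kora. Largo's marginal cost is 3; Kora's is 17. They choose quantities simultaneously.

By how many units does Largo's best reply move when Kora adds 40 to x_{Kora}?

-12

Mine Largo's profit: π = x_{Largo}(287 − 5x_{Largo} − 3x_{Kora}) − 3x_{Largo}.
∂π/∂x_{Largo} = 284 − 10x_{Largo} − 3x_{Kora} = 0 ⇒ x_{Largo} = 28.4 − 0.3x_{Kora}.
The reaction-function slope is −0.3, so a 40-unit rise in x_{Kora} moves x_{Largo} by −0.3 × 40 = −12. Largo's best response falls — the actions are strategic substitutes.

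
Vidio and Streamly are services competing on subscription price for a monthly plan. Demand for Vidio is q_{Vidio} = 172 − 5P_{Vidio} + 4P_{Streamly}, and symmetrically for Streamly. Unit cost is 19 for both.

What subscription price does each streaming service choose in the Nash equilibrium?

44.5

Vidio's profit: π = (P_{Vidio} − 19)(172 − 5P_{Vidio} + 4P_{Streamly}).
∂π/∂P_{Vidio} = 267 − 10P_{Vidio} + 4P_{Streamly} = 0 ⇒ P_{Vidio} = 26.7 + 0.4P_{Streamly}.
By symmetry P_{Streamly} = P_{Vidio}; substituting into the reaction function, 0.6P_{Vidio} = 26.7 and P_{Vidio} = 44.5.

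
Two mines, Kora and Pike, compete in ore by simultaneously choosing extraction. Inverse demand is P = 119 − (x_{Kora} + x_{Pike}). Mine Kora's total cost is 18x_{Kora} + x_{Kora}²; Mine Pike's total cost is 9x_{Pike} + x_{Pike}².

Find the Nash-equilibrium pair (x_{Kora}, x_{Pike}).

Mine Kora's profit: π = x_{Kora}(119 − (x_{Kora} + x_{Pike})) − 18x_{Kora} − x_{Kora}².
∂π/∂x_{Kora} = 101 − 4x_{Kora} − x_{Pike} = 0, so x_{Kora} = 25.25 − 0.25x_{Pike}.
By the same steps for Pike: x_{Pike} = 27.5 − 0.25x_{Kora}.
Substituting the second reaction function into the first: x_{Kora} = 25.25 − 0.25(27.5 − 0.25x_{Kora}), which gives 0.9375x_{Kora} = 18.375 ⇒ x_{Kora} = 19.6.
Then x_{Pike} = 27.5 − 0.25·19.6 = 22.6.

19.6, 22.6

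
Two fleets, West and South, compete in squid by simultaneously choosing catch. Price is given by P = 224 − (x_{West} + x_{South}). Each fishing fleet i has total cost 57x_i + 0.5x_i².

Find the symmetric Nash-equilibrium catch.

41.75

Fishing fleet West's profit: π = x_{West}(224 − (x_{West} + x_{South})) − 57x_{West} − 0.5x_{West}².
∂π/∂x_{West} = 167 − 3x_{West} − x_{South} = 0, so x_{West} = 167/3 − (1/3)x_{South}.
By symmetry x_{South} = x_{West}; substituting into the reaction function, (4/3)x_{West} = 167/3 and x_{West} = 41.75.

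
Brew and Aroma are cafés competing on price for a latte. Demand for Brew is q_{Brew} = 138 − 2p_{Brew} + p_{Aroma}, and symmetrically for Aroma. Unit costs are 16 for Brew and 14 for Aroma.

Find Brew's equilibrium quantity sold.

80.8

Brew's profit: π = (p_{Brew} − 16)(138 − 2p_{Brew} + p_{Aroma}).
∂π/∂p_{Brew} = 170 − 4p_{Brew} + p_{Aroma} = 0 ⇒ p_{Brew} = 42.5 + 0.25p_{Aroma}.
Similarly p_{Aroma} = 41.5 + 0.25p_{Brew}.
Substituting the second reaction function into the first: p_{Brew} = 42.5 + 0.25(41.5 + 0.25p_{Brew}), which gives 0.9375p_{Brew} = 52.875 ⇒ p_{Brew} = 56.4.
Then p_{Aroma} = 41.5 + 0.25·56.4 = 55.6.
q_{Brew} = 138 − 2·56.4 + 55.6 = 80.8.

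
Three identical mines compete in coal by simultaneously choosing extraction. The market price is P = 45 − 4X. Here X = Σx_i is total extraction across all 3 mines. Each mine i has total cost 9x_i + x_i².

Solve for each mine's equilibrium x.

2

A representative mine's profit is π_i = x_i(45 − 4X) − 9x_i − x_i², with X = x_i + Σ_{j≠i} x_j.
First-order condition: 36 − 10x_i − 4Σ_{j≠i} x_j = 0.
In a symmetric equilibrium every mine chooses the same x, so Σ_{j≠i} x_j = 2x. The condition becomes 36 − 18x = 0, giving x = 36/18 = 2.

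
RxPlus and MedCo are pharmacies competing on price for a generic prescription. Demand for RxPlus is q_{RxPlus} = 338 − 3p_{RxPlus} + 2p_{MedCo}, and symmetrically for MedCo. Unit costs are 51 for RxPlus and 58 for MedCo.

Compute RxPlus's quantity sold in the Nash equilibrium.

219.1875

RxPlus's profit: π = (p_{RxPlus} − 51)(338 − 3p_{RxPlus} + 2p_{MedCo}).
∂π/∂p_{RxPlus} = 491 − 6p_{RxPlus} + 2p_{MedCo} = 0 ⇒ p_{RxPlus} = 491/6 + (1/3)p_{MedCo}.
Similarly p_{MedCo} = 256/3 + (1/3)p_{RxPlus}.
Substituting the second reaction function into the first: p_{RxPlus} = 491/6 + (1/3)(256/3 + (1/3)p_{RxPlus}), which gives (8/9)p_{RxPlus} = 1985/18 ⇒ p_{RxPlus} = 124.0625.
Then p_{MedCo} = 256/3 + (1/3)·124.0625 = 126.6875.
q_{RxPlus} = 338 − 3·124.0625 + 2·126.6875 = 219.1875.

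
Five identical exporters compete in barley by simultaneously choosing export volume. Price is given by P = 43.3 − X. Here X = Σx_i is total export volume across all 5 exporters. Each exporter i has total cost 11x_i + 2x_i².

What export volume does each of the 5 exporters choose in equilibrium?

A representative exporter's profit is π_i = x_i(43.3 − X) − 11x_i − 2x_i², with X = x_i + Σ_{j≠i} x_j.
First-order condition: 32.3 − 6x_i − Σ_{j≠i} x_j = 0.
Imposing symmetry (x_j = x for all j) turns Σ_{j≠i} x_j into 4x, so 32.3 = 10x and x = 3.23.

3.23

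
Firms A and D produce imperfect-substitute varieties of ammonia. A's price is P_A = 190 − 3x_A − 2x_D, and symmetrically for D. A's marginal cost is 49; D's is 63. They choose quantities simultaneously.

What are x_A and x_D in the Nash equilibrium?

Firm A's profit: π = x_A(190 − 3x_A − 2x_D) − 49x_A.
∂π/∂x_A = 141 − 6x_A − 2x_D = 0 ⇒ x_A = 23.5 − (1/3)x_D.
Similarly x_D = 127/6 − (1/3)x_A.
Substituting the second reaction function into the first: x_A = 23.5 − (1/3)(127/6 − (1/3)x_A), which gives (8/9)x_A = 148/9 ⇒ x_A = 18.5.
Then x_D = 127/6 − (1/3)·18.5 = 15.

18.5, 15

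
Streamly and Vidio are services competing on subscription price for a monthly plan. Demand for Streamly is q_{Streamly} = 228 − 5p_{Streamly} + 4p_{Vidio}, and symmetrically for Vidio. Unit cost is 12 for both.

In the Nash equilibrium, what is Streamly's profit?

6480

Streamly's profit: π = (p_{Streamly} − 12)(228 − 5p_{Streamly} + 4p_{Vidio}).
∂π/∂p_{Streamly} = 288 − 10p_{Streamly} + 4p_{Vidio} = 0 ⇒ p_{Streamly} = 28.8 + 0.4p_{Vidio}.
By symmetry p_{Vidio} = p_{Streamly}; substituting into the reaction function, 0.6p_{Streamly} = 28.8 and p_{Streamly} = 48.
q_{Streamly} = 228 − 5·48 + 4·48 = 180.
Profit = (48 − 12)·180 = 6480.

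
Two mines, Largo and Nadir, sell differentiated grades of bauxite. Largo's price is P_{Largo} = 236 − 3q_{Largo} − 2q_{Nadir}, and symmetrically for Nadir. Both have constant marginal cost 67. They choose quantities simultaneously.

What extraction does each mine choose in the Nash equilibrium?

21.125

Mine Largo's profit: π = q_{Largo}(236 − 3q_{Largo} − 2q_{Nadir}) − 67q_{Largo}.
∂π/∂q_{Largo} = 169 − 6q_{Largo} − 2q_{Nadir} = 0 ⇒ q_{Largo} = 169/6 − (1/3)q_{Nadir}.
Setting q_{Largo} = q_{Nadir} in the reaction function: q_{Largo} = 169/6 − (1/3)q_{Largo}, so q_{Largo} = (169/6) / (4/3) = 21.125.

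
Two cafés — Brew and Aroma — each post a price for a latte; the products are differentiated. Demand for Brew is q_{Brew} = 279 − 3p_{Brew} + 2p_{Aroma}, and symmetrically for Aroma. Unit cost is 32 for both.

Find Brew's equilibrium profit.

11439.1875

Brew's profit: π = (p_{Brew} − 32)(279 − 3p_{Brew} + 2p_{Aroma}).
∂π/∂p_{Brew} = 375 − 6p_{Brew} + 2p_{Aroma} = 0 ⇒ p_{Brew} = 62.5 + (1/3)p_{Aroma}.
The game is symmetric, so in equilibrium p_{Aroma} = p_{Brew}: the reaction function gives (2/3)p_{Brew} = 62.5, hence p_{Brew} = 93.75.
q_{Brew} = 279 − 3·93.75 + 2·93.75 = 185.25.
Profit = (93.75 − 32)·185.25 = 11439.1875.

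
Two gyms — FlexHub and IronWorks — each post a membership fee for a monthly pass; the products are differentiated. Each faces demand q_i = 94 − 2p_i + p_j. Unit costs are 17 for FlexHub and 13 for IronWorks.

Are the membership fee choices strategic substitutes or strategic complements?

FlexHub's profit: π = (p_{FlexHub} − 17)(94 − 2p_{FlexHub} + p_{IronWorks}).
∂π/∂p_{FlexHub} = 128 − 4p_{FlexHub} + p_{IronWorks} = 0 ⇒ p_{FlexHub} = 32 + 0.25p_{IronWorks}.
The best-response slope dp_{FlexHub}/dp_{IronWorks} = 0.25 > 0: the reaction function is upward-sloping, so the choices are strategic complements.

strategic complements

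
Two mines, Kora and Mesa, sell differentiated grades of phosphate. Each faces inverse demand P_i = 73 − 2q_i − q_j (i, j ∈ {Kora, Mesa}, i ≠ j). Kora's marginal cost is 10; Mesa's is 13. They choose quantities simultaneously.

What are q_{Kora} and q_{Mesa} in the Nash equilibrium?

12.8, 11.8

Mine Kora's profit: π = q_{Kora}(73 − 2q_{Kora} − q_{Mesa}) − 10q_{Kora}.
∂π/∂q_{Kora} = 63 − 4q_{Kora} − q_{Mesa} = 0 ⇒ q_{Kora} = 15.75 − 0.25q_{Mesa}.
Similarly q_{Mesa} = 15 − 0.25q_{Kora}.
Plugging q_{Mesa} into Kora's best response: q_{Kora} = 15.75 − 0.25(15 − 0.25q_{Kora}) ⇒ 0.9375q_{Kora} = 12, so q_{Kora} = 12.8.
Then q_{Mesa} = 15 − 0.25·12.8 = 11.8.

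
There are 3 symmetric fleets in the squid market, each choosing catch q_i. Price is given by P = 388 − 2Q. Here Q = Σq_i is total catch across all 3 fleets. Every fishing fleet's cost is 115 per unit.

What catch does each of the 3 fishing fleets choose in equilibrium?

A representative fishing fleet's profit is π_i = q_i(388 − 2Q) − 115q_i, with Q = q_i + Σ_{j≠i} q_j.
First-order condition: 273 − 4q_i − 2Σ_{j≠i} q_j = 0.
Imposing symmetry (q_j = q for all j) turns Σ_{j≠i} q_j into 2q, so 273 = 8q and q = 34.125.

34.125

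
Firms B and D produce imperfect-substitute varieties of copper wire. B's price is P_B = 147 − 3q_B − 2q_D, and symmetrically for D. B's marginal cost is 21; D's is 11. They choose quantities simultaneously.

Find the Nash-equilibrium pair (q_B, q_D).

15.125, 17.625

Firm B's profit: π = q_B(147 − 3q_B − 2q_D) − 21q_B.
∂π/∂q_B = 126 − 6q_B − 2q_D = 0 ⇒ q_B = 21 − (1/3)q_D.
Similarly q_D = 68/3 − (1/3)q_B.
Solving the two reaction functions simultaneously: (1 − (−1/3)(−1/3))q_B = 21 − (1/3)·(68/3), so (8/9)q_B = 121/9 and q_B = 15.125.
Then q_D = 68/3 − (1/3)·15.125 = 17.625.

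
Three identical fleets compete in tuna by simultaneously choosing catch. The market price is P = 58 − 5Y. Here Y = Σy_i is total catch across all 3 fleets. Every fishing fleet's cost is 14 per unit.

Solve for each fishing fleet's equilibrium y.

2.2

A representative fishing fleet's profit is π_i = y_i(58 − 5Y) − 14y_i, with Y = y_i + Σ_{j≠i} y_j.
First-order condition: 44 − 10y_i − 5Σ_{j≠i} y_j = 0.
Imposing symmetry (y_j = y for all j) turns Σ_{j≠i} y_j into 2y, so 44 = 20y and y = 2.2.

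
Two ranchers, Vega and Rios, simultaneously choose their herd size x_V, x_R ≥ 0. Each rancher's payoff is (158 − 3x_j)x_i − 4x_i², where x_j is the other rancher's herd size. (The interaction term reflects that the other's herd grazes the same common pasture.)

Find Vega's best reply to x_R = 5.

Vega's payoff is (158 − 3x_R)x_V − 4x_V².
∂π/∂x_V = 158 − 3x_R − 8x_V = 0, so x_V = 19.75 − 0.375x_R.
At x_R = 5: x_V = 19.75 − 0.375·5 = 17.875.

17.875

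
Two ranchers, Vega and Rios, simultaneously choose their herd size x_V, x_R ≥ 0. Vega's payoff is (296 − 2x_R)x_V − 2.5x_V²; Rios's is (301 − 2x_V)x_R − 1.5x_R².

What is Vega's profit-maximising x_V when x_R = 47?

Expanding Vega's payoff: 296x_V − 2x_Rx_V − 2.5x_V².
∂π/∂x_V = 296 − 2x_R − 5x_V = 0, so x_V = 59.2 − 0.4x_R.
At x_R = 47: x_V = 59.2 − 0.4·47 = 40.4.

40.4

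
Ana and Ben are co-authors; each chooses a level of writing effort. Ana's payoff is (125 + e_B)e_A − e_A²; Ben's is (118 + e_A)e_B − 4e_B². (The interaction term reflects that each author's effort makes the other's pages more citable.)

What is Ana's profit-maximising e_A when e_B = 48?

Expanding Ana's payoff: 125e_A + e_Be_A − e_A².
∂π/∂e_A = 125 + e_B − 2e_A = 0, so e_A = 62.5 + 0.5e_B.
At e_B = 48: e_A = 62.5 + 0.5·48 = 86.5.

86.5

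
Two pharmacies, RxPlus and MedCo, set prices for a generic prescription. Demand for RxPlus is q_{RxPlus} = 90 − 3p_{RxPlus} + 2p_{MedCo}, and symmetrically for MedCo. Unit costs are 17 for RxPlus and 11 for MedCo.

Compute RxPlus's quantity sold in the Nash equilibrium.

51.375

RxPlus's profit: π = (p_{RxPlus} − 17)(90 − 3p_{RxPlus} + 2p_{MedCo}).
∂π/∂p_{RxPlus} = 141 − 6p_{RxPlus} + 2p_{MedCo} = 0 ⇒ p_{RxPlus} = 23.5 + (1/3)p_{MedCo}.
Similarly p_{MedCo} = 20.5 + (1/3)p_{RxPlus}.
Substituting the second reaction function into the first: p_{RxPlus} = 23.5 + (1/3)(20.5 + (1/3)p_{RxPlus}), which gives (8/9)p_{RxPlus} = 91/3 ⇒ p_{RxPlus} = 34.125.
Then p_{MedCo} = 20.5 + (1/3)·34.125 = 31.875.
q_{RxPlus} = 90 − 3·34.125 + 2·31.875 = 51.375.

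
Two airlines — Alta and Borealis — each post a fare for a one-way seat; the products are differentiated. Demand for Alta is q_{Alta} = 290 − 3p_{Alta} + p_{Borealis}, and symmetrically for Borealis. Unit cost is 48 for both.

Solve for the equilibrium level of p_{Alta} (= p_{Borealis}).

Alta's profit: π = (p_{Alta} − 48)(290 − 3p_{Alta} + p_{Borealis}).
∂π/∂p_{Alta} = 434 − 6p_{Alta} + p_{Borealis} = 0 ⇒ p_{Alta} = 217/3 + (1/6)p_{Borealis}.
The game is symmetric, so in equilibrium p_{Borealis} = p_{Alta}: the reaction function gives (5/6)p_{Alta} = 217/3, hence p_{Alta} = 86.8.

86.8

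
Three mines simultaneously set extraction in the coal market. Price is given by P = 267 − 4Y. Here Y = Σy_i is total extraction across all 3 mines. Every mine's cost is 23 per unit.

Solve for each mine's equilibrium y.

15.25

A representative mine's profit is π_i = y_i(267 − 4Y) − 23y_i, with Y = y_i + Σ_{j≠i} y_j.
First-order condition: 244 − 8y_i − 4Σ_{j≠i} y_j = 0.
Imposing symmetry (y_j = y for all j) turns Σ_{j≠i} y_j into 2y, so 244 = 16y and y = 15.25.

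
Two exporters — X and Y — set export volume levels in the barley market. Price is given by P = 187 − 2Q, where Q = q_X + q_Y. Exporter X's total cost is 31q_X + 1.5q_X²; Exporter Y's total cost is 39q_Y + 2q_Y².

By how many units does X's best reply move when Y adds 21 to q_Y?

Exporter X's profit: π = q_X(187 − 2(q_X + q_Y)) − 31q_X − 1.5q_X².
∂π/∂q_X = 156 − 7q_X − 2q_Y = 0, so q_X = 156/7 − (2/7)q_Y.
The reaction-function slope is −2/7, so a 21-unit rise in q_Y moves q_X by −2/7 × 21 = −6. X's best response falls — the actions are strategic substitutes.

-6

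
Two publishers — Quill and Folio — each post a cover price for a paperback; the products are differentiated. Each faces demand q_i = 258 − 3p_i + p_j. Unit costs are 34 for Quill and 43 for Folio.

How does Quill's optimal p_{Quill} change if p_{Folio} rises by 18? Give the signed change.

Quill's profit: π = (p_{Quill} − 34)(258 − 3p_{Quill} + p_{Folio}).
∂π/∂p_{Quill} = 360 − 6p_{Quill} + p_{Folio} = 0 ⇒ p_{Quill} = 60 + (1/6)p_{Folio}.
The reaction-function slope is 1/6, so an 18-unit rise in p_{Folio} moves p_{Quill} by 1/6 × 18 = 3. Quill's best response rises — the actions are strategic complements.

3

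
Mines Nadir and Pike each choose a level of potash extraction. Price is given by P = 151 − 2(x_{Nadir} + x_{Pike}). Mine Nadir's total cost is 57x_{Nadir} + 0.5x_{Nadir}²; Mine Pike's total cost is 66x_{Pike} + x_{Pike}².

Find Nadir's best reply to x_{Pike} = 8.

15.6

Mine Nadir's profit: π = x_{Nadir}(151 − 2(x_{Nadir} + x_{Pike})) − 57x_{Nadir} − 0.5x_{Nadir}².
∂π/∂x_{Nadir} = 94 − 5x_{Nadir} − 2x_{Pike} = 0, so x_{Nadir} = 18.8 − 0.4x_{Pike}.
At x_{Pike} = 8: x_{Nadir} = 18.8 − 0.4·8 = 15.6.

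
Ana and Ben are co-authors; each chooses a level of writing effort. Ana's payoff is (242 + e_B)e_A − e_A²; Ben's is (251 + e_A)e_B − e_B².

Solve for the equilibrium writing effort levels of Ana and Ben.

245, 248

Expanding Ana's payoff: 242e_A + e_Be_A − e_A².
∂π/∂e_A = 242 + e_B − 2e_A = 0, so e_A = 121 + 0.5e_B.
Likewise for Ben: e_B = 125.5 + 0.5e_A.
Solving the two reaction functions simultaneously: (1 − (0.5)(0.5))e_A = 121 + 0.5·125.5, so 0.75e_A = 183.75 and e_A = 245.
Then e_B = 125.5 + 0.5·245 = 248.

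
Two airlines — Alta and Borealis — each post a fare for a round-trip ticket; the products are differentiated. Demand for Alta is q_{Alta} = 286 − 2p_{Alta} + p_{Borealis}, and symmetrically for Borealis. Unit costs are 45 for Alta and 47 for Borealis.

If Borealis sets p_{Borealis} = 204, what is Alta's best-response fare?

145

Alta's profit: π = (p_{Alta} − 45)(286 − 2p_{Alta} + p_{Borealis}).
∂π/∂p_{Alta} = 376 − 4p_{Alta} + p_{Borealis} = 0 ⇒ p_{Alta} = 94 + 0.25p_{Borealis}.
At p_{Borealis} = 204: p_{Alta} = 94 + 0.25·204 = 145.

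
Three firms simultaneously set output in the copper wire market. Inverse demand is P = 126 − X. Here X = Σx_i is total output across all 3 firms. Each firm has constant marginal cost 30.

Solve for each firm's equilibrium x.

24

A representative firm's profit is π_i = x_i(126 − X) − 30x_i, with X = x_i + Σ_{j≠i} x_j.
First-order condition: 96 − 2x_i − Σ_{j≠i} x_j = 0.
Imposing symmetry (x_j = x for all j) turns Σ_{j≠i} x_j into 2x, so 96 = 4x and x = 24.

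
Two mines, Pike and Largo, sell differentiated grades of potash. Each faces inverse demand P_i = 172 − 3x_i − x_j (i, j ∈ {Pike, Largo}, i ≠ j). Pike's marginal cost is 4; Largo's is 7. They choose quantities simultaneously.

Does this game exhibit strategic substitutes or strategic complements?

strategic substitutes

Mine Pike's profit: π = x_{Pike}(172 − 3x_{Pike} − x_{Largo}) − 4x_{Pike}.
∂π/∂x_{Pike} = 168 − 6x_{Pike} − x_{Largo} = 0 ⇒ x_{Pike} = 28 − (1/6)x_{Largo}.
The best-response slope dx_{Pike}/dx_{Largo} = −1/6 < 0: the reaction function is downward-sloping, so the choices are strategic substitutes.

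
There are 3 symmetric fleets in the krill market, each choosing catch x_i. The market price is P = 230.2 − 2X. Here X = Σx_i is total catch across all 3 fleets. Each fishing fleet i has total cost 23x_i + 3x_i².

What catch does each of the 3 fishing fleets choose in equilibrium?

A representative fishing fleet's profit is π_i = x_i(230.2 − 2X) − 23x_i − 3x_i², with X = x_i + Σ_{j≠i} x_j.
First-order condition: 207.2 − 10x_i − 2Σ_{j≠i} x_j = 0.
With identical fishing fleets, set every x_j = x: then 207.2 − 10x − 4x = 0, i.e. x = 207.2/14 = 14.8.

14.8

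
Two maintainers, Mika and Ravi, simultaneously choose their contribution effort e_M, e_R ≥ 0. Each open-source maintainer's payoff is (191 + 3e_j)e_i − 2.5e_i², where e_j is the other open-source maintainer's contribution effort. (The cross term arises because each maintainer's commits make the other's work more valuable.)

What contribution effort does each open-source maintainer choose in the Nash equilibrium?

95.5

Mika's payoff is (191 + 3e_R)e_M − 2.5e_M².
∂π/∂e_M = 191 + 3e_R − 5e_M = 0, so e_M = 38.2 + 0.6e_R.
The game is symmetric, so in equilibrium e_R = e_M: the reaction function gives 0.4e_M = 38.2, hence e_M = 95.5.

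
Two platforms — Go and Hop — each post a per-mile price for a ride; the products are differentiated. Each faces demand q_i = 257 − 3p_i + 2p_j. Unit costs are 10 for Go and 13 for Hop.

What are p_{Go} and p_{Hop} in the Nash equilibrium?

Go's profit: π = (p_{Go} − 10)(257 − 3p_{Go} + 2p_{Hop}).
∂π/∂p_{Go} = 287 − 6p_{Go} + 2p_{Hop} = 0 ⇒ p_{Go} = 287/6 + (1/3)p_{Hop}.
Similarly p_{Hop} = 148/3 + (1/3)p_{Go}.
Solving the two reaction functions simultaneously: (1 − (1/3)(1/3))p_{Go} = 287/6 + (1/3)·(148/3), so (8/9)p_{Go} = 1157/18 and p_{Go} = 72.3125.
Then p_{Hop} = 148/3 + (1/3)·72.3125 = 73.4375.

72.3125, 73.4375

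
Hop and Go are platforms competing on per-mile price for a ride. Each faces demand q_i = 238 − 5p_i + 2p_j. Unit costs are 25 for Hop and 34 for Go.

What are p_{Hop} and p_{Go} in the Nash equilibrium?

46.3125, 50.0625

Hop's profit: π = (p_{Hop} − 25)(238 − 5p_{Hop} + 2p_{Go}).
∂π/∂p_{Hop} = 363 − 10p_{Hop} + 2p_{Go} = 0 ⇒ p_{Hop} = 36.3 + 0.2p_{Go}.
Similarly p_{Go} = 40.8 + 0.2p_{Hop}.
Solving the two reaction functions simultaneously: (1 − (0.2)(0.2))p_{Hop} = 36.3 + 0.2·40.8, so 0.96p_{Hop} = 44.46 and p_{Hop} = 46.3125.
Then p_{Go} = 40.8 + 0.2·46.3125 = 50.0625.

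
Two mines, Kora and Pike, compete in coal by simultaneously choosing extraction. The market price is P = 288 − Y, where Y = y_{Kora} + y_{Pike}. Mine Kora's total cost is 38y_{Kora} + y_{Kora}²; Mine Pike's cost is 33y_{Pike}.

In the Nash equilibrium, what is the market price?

Mine Kora's profit: π = y_{Kora}(288 − (y_{Kora} + y_{Pike})) − 38y_{Kora} − y_{Kora}².
∂π/∂y_{Kora} = 250 − 4y_{Kora} − y_{Pike} = 0, so y_{Kora} = 62.5 − 0.25y_{Pike}.
For Pike: ∂π/∂y_{Pike} = 255 − 2y_{Pike} − y_{Kora} = 0 ⇒ y_{Pike} = 127.5 − 0.5y_{Kora}.
Solving the two reaction functions simultaneously: (1 − (−0.25)(−0.5))y_{Kora} = 62.5 − 0.25·127.5, so 0.875y_{Kora} = 30.625 and y_{Kora} = 35.
Then y_{Pike} = 127.5 − 0.5·35 = 110.
Equilibrium price: P = 288 − 145 = 143.

143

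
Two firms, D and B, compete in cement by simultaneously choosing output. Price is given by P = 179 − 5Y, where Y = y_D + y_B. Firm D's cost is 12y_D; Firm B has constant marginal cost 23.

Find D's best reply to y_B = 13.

10.2

Firm D's profit: π = y_D(179 − 5(y_D + y_B)) − 12y_D.
∂π/∂y_D = 167 − 10y_D − 5y_B = 0, so y_D = 16.7 − 0.5y_B.
At y_B = 13: y_D = 16.7 − 0.5·13 = 10.2.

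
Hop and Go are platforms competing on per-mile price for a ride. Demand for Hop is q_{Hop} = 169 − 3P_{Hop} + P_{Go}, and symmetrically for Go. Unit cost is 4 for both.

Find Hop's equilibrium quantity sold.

96.6

Hop's profit: π = (P_{Hop} − 4)(169 − 3P_{Hop} + P_{Go}).
∂π/∂P_{Hop} = 181 − 6P_{Hop} + P_{Go} = 0 ⇒ P_{Hop} = 181/6 + (1/6)P_{Go}.
By symmetry P_{Go} = P_{Hop}; substituting into the reaction function, (5/6)P_{Hop} = 181/6 and P_{Hop} = 36.2.
q_{Hop} = 169 − 3·36.2 + 36.2 = 96.6.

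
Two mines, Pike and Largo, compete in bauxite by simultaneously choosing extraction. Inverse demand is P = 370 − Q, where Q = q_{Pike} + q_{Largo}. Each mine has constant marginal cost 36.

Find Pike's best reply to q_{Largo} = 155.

Mine Pike's profit: π = q_{Pike}(370 − (q_{Pike} + q_{Largo})) − 36q_{Pike}.
∂π/∂q_{Pike} = 334 − 2q_{Pike} − q_{Largo} = 0, so q_{Pike} = 167 − 0.5q_{Largo}.
At q_{Largo} = 155: q_{Pike} = 167 − 0.5·155 = 89.5.

89.5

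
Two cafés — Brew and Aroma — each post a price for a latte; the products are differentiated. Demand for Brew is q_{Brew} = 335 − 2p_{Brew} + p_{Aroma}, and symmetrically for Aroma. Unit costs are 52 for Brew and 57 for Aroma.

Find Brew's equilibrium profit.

Brew's profit: π = (p_{Brew} − 52)(335 − 2p_{Brew} + p_{Aroma}).
∂π/∂p_{Brew} = 439 − 4p_{Brew} + p_{Aroma} = 0 ⇒ p_{Brew} = 109.75 + 0.25p_{Aroma}.
Similarly p_{Aroma} = 112.25 + 0.25p_{Brew}.
Plugging p_{Aroma} into Brew's best response: p_{Brew} = 109.75 + 0.25(112.25 + 0.25p_{Brew}) ⇒ 0.9375p_{Brew} = 137.8125, so p_{Brew} = 147.
Then p_{Aroma} = 112.25 + 0.25·147 = 149.
q_{Brew} = 335 − 2·147 + 149 = 190.
Profit = (147 − 52)·190 = 18050.

18050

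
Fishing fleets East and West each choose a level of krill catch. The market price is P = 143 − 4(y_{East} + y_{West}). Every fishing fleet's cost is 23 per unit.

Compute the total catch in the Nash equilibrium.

20

Fishing fleet East's profit: π = y_{East}(143 − 4(y_{East} + y_{West})) − 23y_{East}.
∂π/∂y_{East} = 120 − 8y_{East} − 4y_{West} = 0, so y_{East} = 15 − 0.5y_{West}.
Setting y_{East} = y_{West} in the reaction function: y_{East} = 15 − 0.5y_{East}, so y_{East} = 15 / 1.5 = 10.
Total catch: 10 + 10 = 20.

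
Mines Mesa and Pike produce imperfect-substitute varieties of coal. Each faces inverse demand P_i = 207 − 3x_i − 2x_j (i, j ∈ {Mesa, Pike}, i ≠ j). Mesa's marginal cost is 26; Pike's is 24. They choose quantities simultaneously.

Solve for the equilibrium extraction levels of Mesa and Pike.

22.5, 23

Mine Mesa's profit: π = x_{Mesa}(207 − 3x_{Mesa} − 2x_{Pike}) − 26x_{Mesa}.
∂π/∂x_{Mesa} = 181 − 6x_{Mesa} − 2x_{Pike} = 0 ⇒ x_{Mesa} = 181/6 − (1/3)x_{Pike}.
Similarly x_{Pike} = 30.5 − (1/3)x_{Mesa}.
Plugging x_{Pike} into Mesa's best response: x_{Mesa} = 181/6 − (1/3)(30.5 − (1/3)x_{Mesa}) ⇒ (8/9)x_{Mesa} = 20, so x_{Mesa} = 22.5.
Then x_{Pike} = 30.5 − (1/3)·22.5 = 23.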